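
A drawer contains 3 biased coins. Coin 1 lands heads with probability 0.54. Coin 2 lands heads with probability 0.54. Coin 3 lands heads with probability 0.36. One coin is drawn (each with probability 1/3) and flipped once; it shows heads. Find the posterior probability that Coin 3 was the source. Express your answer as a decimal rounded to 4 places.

Posterior probability ≈ 0.2500

Tabulate prior·likelihood by source: [1] prior 0.333333, lik 0.54, product 0.1800; [2] prior 0.333333, lik 0.54, product 0.1800; [3] prior 0.333333, lik 0.36, product 0.1200.
Normalizing constant = 0.48000; the posterior for Coin 3 is its product over the sum, 0.1200/0.48000 = 0.2500.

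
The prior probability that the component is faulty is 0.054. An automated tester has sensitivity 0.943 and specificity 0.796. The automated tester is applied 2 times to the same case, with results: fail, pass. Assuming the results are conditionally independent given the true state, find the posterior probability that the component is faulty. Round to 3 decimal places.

With H the event that the component is faulty, the joint likelihood of the observed sequence is P(data|H) = 0.943·0.057 = 0.053751 and P(data|¬H) = 0.204·0.796 = 0.16238.
Bayes: P(H|data) = 0.054·0.053751 / (0.054·0.053751 + 0.946·0.16238) = 0.0029026/0.15652 = 0.0185.

Posterior P(H) ≈ 0.019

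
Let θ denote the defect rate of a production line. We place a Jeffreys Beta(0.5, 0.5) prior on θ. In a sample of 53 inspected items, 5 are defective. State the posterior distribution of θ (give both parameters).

The binomial likelihood is conjugate to the Beta prior: with 5 successes and 48 failures, the posterior is Beta(0.5+5, 0.5+48) = Beta(5.5, 48.5).

Posterior: Beta(5.5, 48.5)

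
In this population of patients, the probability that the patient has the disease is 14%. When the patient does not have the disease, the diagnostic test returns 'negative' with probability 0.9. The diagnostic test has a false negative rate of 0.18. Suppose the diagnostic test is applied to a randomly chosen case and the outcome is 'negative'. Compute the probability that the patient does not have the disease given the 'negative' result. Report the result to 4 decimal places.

P(¬H | E) ≈ 0.9685

Write H for 'the patient has the disease'. Prior odds H:¬H = 0.14/0.86 = 0.16279. For the 'negative' outcome, the likelihood ratio is 0.18/0.9 = 0.20000.
Posterior odds = 0.16279 × 0.20000 = 0.032558, so P(H|E) = 0.032558/(1+0.032558) = 0.0315. Then P(¬H|E) = 1 − 0.0315 = 0.9685.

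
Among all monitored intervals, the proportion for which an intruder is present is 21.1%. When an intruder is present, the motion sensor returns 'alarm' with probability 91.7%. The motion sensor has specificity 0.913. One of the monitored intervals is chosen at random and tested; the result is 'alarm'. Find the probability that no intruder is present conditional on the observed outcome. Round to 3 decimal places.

P(¬H | E) ≈ 0.262

Write H for 'an intruder is present'. Prior odds H:¬H = 0.211/0.789 = 0.26743. For the 'alarm' outcome, the likelihood ratio is 0.917/0.087 = 10.540.
Posterior odds = 0.26743 × 10.540 = 2.8187, so P(H|E) = 2.8187/(1+2.8187) = 0.738. Then P(¬H|E) = 1 − 0.738 = 0.262.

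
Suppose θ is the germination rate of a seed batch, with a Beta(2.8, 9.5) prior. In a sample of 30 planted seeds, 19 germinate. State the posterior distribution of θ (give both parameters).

The binomial likelihood is conjugate to the Beta prior: with 19 successes and 11 failures, the posterior is Beta(2.8+19, 9.5+11) = Beta(21.8, 20.5).

Posterior: Beta(21.8, 20.5)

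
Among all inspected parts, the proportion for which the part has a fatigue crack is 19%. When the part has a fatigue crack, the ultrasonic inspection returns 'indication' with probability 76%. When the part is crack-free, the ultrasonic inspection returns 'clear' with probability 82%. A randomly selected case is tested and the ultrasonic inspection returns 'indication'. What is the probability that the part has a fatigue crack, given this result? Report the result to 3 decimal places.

Write H for 'the part has a fatigue crack'. Prior odds H:¬H = 0.19/0.81 = 0.23457. For the 'indication' outcome, the likelihood ratio is 0.76/0.18 = 4.2222.
Posterior odds = 0.23457 × 4.2222 = 0.99040, so P(H|E) = 0.99040/(1+0.99040) = 0.498.

P(H | E) ≈ 0.498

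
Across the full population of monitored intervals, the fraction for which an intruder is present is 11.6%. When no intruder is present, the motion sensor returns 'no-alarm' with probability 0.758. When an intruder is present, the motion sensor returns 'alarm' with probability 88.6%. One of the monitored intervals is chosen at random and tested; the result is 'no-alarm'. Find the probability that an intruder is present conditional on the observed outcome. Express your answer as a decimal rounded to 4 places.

Write H for 'an intruder is present'. Prior odds H:¬H = 0.116/0.884 = 0.13122. For the 'no-alarm' outcome, the likelihood ratio is 0.114/0.758 = 0.15040.
Posterior odds = 0.13122 × 0.15040 = 0.019735, so P(H|E) = 0.019735/(1+0.019735) = 0.0194.

P(H | E) ≈ 0.0194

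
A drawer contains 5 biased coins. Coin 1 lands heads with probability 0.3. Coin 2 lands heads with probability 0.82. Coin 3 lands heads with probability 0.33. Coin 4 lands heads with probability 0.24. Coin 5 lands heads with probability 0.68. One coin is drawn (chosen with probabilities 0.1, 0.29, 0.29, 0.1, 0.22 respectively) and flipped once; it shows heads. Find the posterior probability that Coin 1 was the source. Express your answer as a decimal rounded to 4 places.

Posterior probability ≈ 0.0559

Tabulate prior·likelihood by source: [1] prior 0.1, lik 0.3, product 0.03000; [2] prior 0.29, lik 0.82, product 0.2378; [3] prior 0.29, lik 0.33, product 0.09570; [4] prior 0.1, lik 0.24, product 0.02400; [5] prior 0.22, lik 0.68, product 0.1496.
Normalizing constant = 0.53710; the posterior for Coin 1 is its product over the sum, 0.03000/0.53710 = 0.0559.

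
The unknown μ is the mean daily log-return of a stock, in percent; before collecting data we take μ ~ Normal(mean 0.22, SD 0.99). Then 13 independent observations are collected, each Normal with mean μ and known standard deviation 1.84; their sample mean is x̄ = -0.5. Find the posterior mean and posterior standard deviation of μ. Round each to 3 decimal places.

Prior precision 1/τ₀² = 1/0.99² = 1.02030; data precision n/σ² = 13/1.84² = 3.83979.
Posterior precision = 1.02030 + 3.83979 = 4.86010, giving posterior SD = 1/√4.86010 = 0.454.
Posterior mean = (1.02030·0.22 + 3.83979·-0.5) / 4.86010 = -0.349.

Posterior mean ≈ -0.349; posterior SD ≈ 0.454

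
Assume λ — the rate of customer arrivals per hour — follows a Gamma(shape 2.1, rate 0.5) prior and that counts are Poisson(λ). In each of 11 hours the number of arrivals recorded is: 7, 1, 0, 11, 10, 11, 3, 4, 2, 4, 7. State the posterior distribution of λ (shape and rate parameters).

The Poisson likelihood adds the total count to the shape and the number of exposure periods to the rate. Here ∑xᵢ = 60 and n = 11, so shape 2.1→62.1 and rate 0.5→11.5.

Posterior: Gamma(shape=62.1, rate=11.5)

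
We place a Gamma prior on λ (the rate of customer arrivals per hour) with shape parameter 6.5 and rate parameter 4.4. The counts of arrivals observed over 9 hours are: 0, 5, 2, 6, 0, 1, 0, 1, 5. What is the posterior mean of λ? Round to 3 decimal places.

Total count ∑xᵢ = 20 over n = 9 hours.
Gamma is conjugate to the Poisson likelihood: posterior is Gamma(shape = 6.5+20 = 26.5, rate = 4.4+9 = 13.4).
Posterior mean = shape/rate = 26.5/13.4 = 1.978.

Posterior mean ≈ 1.978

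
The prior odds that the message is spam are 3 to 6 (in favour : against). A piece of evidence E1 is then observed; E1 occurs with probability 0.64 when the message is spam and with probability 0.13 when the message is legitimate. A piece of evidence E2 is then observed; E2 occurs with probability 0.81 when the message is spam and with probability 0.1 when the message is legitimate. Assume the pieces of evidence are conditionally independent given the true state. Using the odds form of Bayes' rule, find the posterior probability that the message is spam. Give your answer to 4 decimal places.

Posterior probability ≈ 0.9522

Prior odds = 3/6 = 0.50000. In log-odds, ln(0.50000) = -0.69315.
Add log likelihood ratios: ln(4.9231) + ln(8.1000) = 3.6858.
Posterior log-odds = 2.9927, so posterior odds = exp(2.9927) = 19.938. Converting, P(H|E) = 19.938/20.938 = 0.9522.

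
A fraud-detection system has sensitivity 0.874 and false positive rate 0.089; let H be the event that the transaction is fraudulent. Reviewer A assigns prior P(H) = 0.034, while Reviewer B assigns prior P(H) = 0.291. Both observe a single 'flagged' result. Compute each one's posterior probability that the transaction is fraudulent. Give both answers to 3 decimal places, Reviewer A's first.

Reviewer A: 0.257; Reviewer B: 0.801

The likelihood ratio for a 'flagged' result is 0.874/0.089 = 9.8202.
Reviewer A: prior odds 0.034/0.966 = 0.035197; posterior odds 0.34564; posterior probability 0.257.
Reviewer B: prior odds 0.291/0.709 = 0.41044; posterior odds 4.0306; posterior probability 0.801.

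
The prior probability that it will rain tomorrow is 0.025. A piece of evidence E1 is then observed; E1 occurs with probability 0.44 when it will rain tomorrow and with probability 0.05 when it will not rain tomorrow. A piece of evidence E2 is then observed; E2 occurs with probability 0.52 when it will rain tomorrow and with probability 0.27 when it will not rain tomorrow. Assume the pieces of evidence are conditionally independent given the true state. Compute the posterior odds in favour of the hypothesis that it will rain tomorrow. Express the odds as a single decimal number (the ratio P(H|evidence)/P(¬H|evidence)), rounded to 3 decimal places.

Posterior odds ≈ 0.435

Prior odds = 0.025/(1−0.025) = 0.025641. In log-odds, ln(0.025641) = -3.6636.
Add log likelihood ratios: ln(8.8000) + ln(1.9259) = 2.8302.
Posterior log-odds = -0.83340, so posterior odds = exp(-0.83340) = 0.43457.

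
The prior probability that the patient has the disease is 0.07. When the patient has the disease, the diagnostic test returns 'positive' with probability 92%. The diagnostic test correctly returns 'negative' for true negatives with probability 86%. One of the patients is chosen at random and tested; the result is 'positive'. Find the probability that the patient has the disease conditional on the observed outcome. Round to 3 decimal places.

P(H | E) ≈ 0.331

Let H be the event that the patient has the disease. P(H) = 0.07, so P(¬H) = 0.93. With E the 'positive' result, P(E|H) = 0.92 and P(E|¬H) = 0.14.
P(E) = 0.92·0.07 + 0.14·0.93 = 0.064400 + 0.13020 = 0.19460.
By Bayes' theorem, P(H|E) = 0.064400 / 0.19460 = 0.331.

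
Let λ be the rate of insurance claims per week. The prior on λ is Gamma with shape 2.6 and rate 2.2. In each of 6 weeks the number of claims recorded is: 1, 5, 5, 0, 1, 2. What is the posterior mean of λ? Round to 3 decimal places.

The Poisson likelihood adds the total count to the shape and the number of exposure periods to the rate. Here ∑xᵢ = 14 and n = 6, so shape 2.6→16.6 and rate 2.2→8.2.
Posterior mean = shape/rate = 16.6/8.2 = 2.024.

Posterior mean ≈ 2.024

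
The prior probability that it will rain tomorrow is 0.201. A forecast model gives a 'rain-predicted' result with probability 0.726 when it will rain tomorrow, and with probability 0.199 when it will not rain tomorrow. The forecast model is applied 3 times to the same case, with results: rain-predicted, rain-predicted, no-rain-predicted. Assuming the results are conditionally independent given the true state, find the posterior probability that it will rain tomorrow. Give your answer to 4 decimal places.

Posterior P(H) ≈ 0.5339

Let H be the event that it will rain tomorrow; start with P(H) = 0.201. P('rain-predicted'|H) = 0.726, P('rain-predicted'|¬H) = 0.199.
Update on result 1 ('rain-predicted'): P(H) ← 0.726·0.2010 / (0.726·0.2010 + 0.199·0.7990) = 0.14593/0.30493 = 0.4786.
Update on result 2 ('rain-predicted'): P(H) ← 0.726·0.4786 / (0.726·0.4786 + 0.199·0.5214) = 0.34743/0.45120 = 0.7700.
Update on result 3 ('no-rain-predicted'): P(H) ← 0.274·0.7700 / (0.274·0.7700 + 0.801·0.2300) = 0.21099/0.39520 = 0.5339.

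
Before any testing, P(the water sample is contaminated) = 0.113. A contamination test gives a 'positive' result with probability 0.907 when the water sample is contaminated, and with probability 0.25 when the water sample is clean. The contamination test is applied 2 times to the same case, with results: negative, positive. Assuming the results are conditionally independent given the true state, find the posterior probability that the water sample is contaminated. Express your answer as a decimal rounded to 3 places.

Posterior P(H) ≈ 0.054

With H the event that the water sample is contaminated, the joint likelihood of the observed sequence is P(data|H) = 0.093·0.907 = 0.084351 and P(data|¬H) = 0.75·0.25 = 0.18750.
Bayes: P(H|data) = 0.113·0.084351 / (0.113·0.084351 + 0.887·0.18750) = 0.0095317/0.17584 = 0.0542.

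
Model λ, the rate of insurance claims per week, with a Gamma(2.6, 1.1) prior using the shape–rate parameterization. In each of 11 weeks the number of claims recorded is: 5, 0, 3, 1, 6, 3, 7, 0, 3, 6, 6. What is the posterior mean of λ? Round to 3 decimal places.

The Poisson likelihood adds the total count to the shape and the number of exposure periods to the rate. Here ∑xᵢ = 40 and n = 11, so shape 2.6→42.6 and rate 1.1→12.1.
Posterior mean = shape/rate = 42.6/12.1 = 3.521.

Posterior mean ≈ 3.521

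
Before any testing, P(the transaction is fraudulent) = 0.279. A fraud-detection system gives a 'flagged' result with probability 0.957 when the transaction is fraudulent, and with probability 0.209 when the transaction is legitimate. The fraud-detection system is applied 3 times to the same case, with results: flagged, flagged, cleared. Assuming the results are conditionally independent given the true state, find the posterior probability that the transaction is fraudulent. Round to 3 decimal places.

Posterior P(H) ≈ 0.306

With H the event that the transaction is fraudulent, the joint likelihood of the observed sequence is P(data|H) = 0.957·0.957·0.043 = 0.039382 and P(data|¬H) = 0.209·0.209·0.791 = 0.034552.
Bayes: P(H|data) = 0.279·0.039382 / (0.279·0.039382 + 0.721·0.034552) = 0.010987/0.035899 = 0.3061.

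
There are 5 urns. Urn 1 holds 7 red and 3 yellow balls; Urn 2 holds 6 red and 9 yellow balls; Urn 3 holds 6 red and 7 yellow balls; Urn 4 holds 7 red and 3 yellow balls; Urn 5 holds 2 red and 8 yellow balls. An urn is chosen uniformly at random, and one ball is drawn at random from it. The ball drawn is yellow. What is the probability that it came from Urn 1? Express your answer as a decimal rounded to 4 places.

P(yellow|Urn 1) = 0.3; P(yellow|Urn 2) = 0.6; P(yellow|Urn 3) = 0.5385; P(yellow|Urn 4) = 0.3; P(yellow|Urn 5) = 0.8.
Prior × likelihood for each source: 0.2·0.3=0.06000, 0.2·0.6=0.1200, 0.2·0.5385=0.1077, 0.2·0.3=0.06000, 0.2·0.8=0.1600. Summing gives P(yellow) = 0.50769.
P(Urn 1 | yellow) = 0.06000 / 0.50769 = 0.1182.

Posterior probability ≈ 0.1182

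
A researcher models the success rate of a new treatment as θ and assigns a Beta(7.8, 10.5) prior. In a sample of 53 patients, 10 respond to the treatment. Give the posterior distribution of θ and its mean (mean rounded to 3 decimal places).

Posterior: Beta(17.8, 53.5); mean ≈ 0.250

The binomial likelihood is conjugate to the Beta prior: with 10 successes and 43 failures, the posterior is Beta(7.8+10, 10.5+43) = Beta(17.8, 53.5).
E[θ | data] = 17.8/(17.8+53.5) = 0.250.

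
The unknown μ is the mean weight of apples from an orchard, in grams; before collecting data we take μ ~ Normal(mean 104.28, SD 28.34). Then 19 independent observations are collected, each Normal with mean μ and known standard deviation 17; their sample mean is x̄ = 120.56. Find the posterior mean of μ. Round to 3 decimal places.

Posterior mean ≈ 120.257

With known σ, the Normal prior is conjugate. Weight on the data is w = (n/σ²)/(n/σ² + 1/τ₀²) = 0.0657439/(0.0657439+0.00124509) = 0.98141.
Posterior mean = w·x̄ + (1−w)·μ₀ = 0.98141·120.56 + 0.018586·104.28 = 120.257.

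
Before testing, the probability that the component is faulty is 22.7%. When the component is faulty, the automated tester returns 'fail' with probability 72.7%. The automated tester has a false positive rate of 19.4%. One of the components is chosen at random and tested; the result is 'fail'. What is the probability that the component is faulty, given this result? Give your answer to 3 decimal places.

Write H for 'the component is faulty'. Prior odds H:¬H = 0.227/0.773 = 0.29366. For the 'fail' outcome, the likelihood ratio is 0.727/0.194 = 3.7474.
Posterior odds = 0.29366 × 3.7474 = 1.1005, so P(H|E) = 1.1005/(1+1.1005) = 0.524.

P(H | E) ≈ 0.524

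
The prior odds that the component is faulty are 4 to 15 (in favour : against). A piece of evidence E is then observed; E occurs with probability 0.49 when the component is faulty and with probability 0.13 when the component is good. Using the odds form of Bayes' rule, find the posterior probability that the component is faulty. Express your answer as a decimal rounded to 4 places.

Posterior probability ≈ 0.5013

Prior odds = 4/15 = 0.26667.
Likelihood ratio for E = 0.49/0.13 = 3.7692.
Posterior odds = prior odds × LR = 1.0051.
Posterior probability = odds/(1+odds) = 1.0051/2.0051 = 0.5013.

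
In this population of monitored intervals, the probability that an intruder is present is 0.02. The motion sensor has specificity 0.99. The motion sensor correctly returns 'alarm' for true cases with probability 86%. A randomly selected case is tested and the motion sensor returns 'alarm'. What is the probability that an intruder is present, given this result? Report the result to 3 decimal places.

P(H | E) ≈ 0.637

Let H be the event that an intruder is present. P(H) = 0.02, so P(¬H) = 0.98. With E the 'alarm' result, P(E|H) = 0.86 and P(E|¬H) = 0.01.
P(E) = 0.86·0.02 + 0.01·0.98 = 0.017200 + 0.0098000 = 0.027000.
By Bayes' theorem, P(H|E) = 0.017200 / 0.027000 = 0.637.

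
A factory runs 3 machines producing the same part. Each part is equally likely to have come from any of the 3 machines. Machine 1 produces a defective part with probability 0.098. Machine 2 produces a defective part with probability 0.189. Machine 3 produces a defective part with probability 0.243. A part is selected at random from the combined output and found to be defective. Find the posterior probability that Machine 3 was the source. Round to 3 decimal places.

P(defective|M1) = 0.098; P(defective|M2) = 0.189; P(defective|M3) = 0.243.
Prior × likelihood for each source: 0.333333·0.098=0.03267, 0.333333·0.189=0.06300, 0.333333·0.243=0.08100. Summing gives P(defective) = 0.17667.
P(Machine 3 | defective) = 0.08100 / 0.17667 = 0.458.

Posterior probability ≈ 0.458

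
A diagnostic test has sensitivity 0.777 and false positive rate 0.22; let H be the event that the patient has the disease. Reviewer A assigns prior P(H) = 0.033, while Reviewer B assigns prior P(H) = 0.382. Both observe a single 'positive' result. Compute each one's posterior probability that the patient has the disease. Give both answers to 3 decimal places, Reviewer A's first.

The likelihood ratio for a 'positive' result is 0.777/0.22 = 3.5318.
Reviewer A: prior odds 0.033/0.967 = 0.034126; posterior odds 0.12053; posterior probability 0.108.
Reviewer B: prior odds 0.382/0.618 = 0.61812; posterior odds 2.1831; posterior probability 0.686.

Reviewer A: 0.108; Reviewer B: 0.686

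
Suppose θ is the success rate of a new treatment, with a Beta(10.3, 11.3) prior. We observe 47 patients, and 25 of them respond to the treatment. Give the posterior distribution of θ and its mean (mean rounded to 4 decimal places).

Observing 25 successes and 22 failures updates Beta(10.3, 11.3) by adding the success and failure counts to the two shape parameters: α = 10.3+25 = 35.3, β = 11.3+22 = 33.3.
Posterior mean = α/(α+β) = 35.3/68.6 = 0.5146.

Posterior: Beta(35.3, 33.3); mean ≈ 0.5146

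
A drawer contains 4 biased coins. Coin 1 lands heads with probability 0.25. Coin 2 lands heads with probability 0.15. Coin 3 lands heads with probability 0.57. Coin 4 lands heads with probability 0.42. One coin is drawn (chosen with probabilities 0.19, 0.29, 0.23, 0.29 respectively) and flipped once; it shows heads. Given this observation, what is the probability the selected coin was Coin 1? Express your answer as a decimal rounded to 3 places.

Posterior probability ≈ 0.138

P(heads|C1) = 0.25; P(heads|C2) = 0.15; P(heads|C3) = 0.57; P(heads|C4) = 0.42.
Prior × likelihood for each source: 0.19·0.25=0.04750, 0.29·0.15=0.04350, 0.23·0.57=0.1311, 0.29·0.42=0.1218. Summing gives P(heads) = 0.34390.
P(Coin 1 | heads) = 0.04750 / 0.34390 = 0.138.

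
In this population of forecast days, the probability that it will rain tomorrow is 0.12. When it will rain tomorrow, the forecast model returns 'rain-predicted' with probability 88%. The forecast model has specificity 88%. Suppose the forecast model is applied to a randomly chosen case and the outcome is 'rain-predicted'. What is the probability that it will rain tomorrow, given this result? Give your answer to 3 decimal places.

P(H | E) ≈ 0.500

Let H be the event that it will rain tomorrow. P(H) = 0.12, so P(¬H) = 0.88. With E the 'rain-predicted' result, P(E|H) = 0.88 and P(E|¬H) = 0.12.
P(E) = 0.88·0.12 + 0.12·0.88 = 0.10560 + 0.10560 = 0.21120.
By Bayes' theorem, P(H|E) = 0.10560 / 0.21120 = 0.500.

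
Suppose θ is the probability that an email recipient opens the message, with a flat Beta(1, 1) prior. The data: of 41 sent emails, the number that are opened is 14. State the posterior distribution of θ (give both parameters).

The binomial likelihood is conjugate to the Beta prior: with 14 successes and 27 failures, the posterior is Beta(1+14, 1+27) = Beta(15, 28).

Posterior: Beta(15, 28)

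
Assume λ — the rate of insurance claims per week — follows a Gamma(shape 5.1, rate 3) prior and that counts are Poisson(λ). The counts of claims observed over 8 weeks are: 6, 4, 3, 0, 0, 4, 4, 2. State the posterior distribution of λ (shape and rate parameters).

Posterior: Gamma(shape=28.1, rate=11)

The Poisson likelihood adds the total count to the shape and the number of exposure periods to the rate. Here ∑xᵢ = 23 and n = 8, so shape 5.1→28.1 and rate 3→11.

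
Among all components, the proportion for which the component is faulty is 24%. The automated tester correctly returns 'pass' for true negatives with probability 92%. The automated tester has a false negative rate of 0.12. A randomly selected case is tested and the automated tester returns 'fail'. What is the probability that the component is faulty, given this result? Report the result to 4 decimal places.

P(H | E) ≈ 0.7765

Let H be the event that the component is faulty. P(H) = 0.24, so P(¬H) = 0.76. With E the 'fail' result, P(E|H) = 0.88 and P(E|¬H) = 0.08.
P(E) = 0.88·0.24 + 0.08·0.76 = 0.21120 + 0.060800 = 0.27200.
By Bayes' theorem, P(H|E) = 0.21120 / 0.27200 = 0.7765.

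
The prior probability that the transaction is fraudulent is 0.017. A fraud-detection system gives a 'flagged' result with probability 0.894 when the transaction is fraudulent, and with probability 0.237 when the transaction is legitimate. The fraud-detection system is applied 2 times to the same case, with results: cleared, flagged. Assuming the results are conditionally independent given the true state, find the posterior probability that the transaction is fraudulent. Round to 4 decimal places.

Posterior P(H) ≈ 0.0090

Let H be the event that the transaction is fraudulent; start with P(H) = 0.017. P('flagged'|H) = 0.894, P('flagged'|¬H) = 0.237.
Update on result 1 ('cleared'): P(H) ← 0.106·0.0170 / (0.106·0.0170 + 0.763·0.9830) = 0.0018020/0.75183 = 0.0024.
Update on result 2 ('flagged'): P(H) ← 0.894·0.0024 / (0.894·0.0024 + 0.237·0.9976) = 0.0021428/0.23857 = 0.0090.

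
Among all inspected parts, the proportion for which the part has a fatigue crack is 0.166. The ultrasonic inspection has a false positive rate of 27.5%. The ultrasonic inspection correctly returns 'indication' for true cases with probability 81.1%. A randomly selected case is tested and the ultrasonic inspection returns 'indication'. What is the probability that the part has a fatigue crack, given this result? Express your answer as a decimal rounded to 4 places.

P(H | E) ≈ 0.3699

Write H for 'the part has a fatigue crack'. Prior odds H:¬H = 0.166/0.834 = 0.19904. For the 'indication' outcome, the likelihood ratio is 0.811/0.275 = 2.9491.
Posterior odds = 0.19904 × 2.9491 = 0.58699, so P(H|E) = 0.58699/(1+0.58699) = 0.3699.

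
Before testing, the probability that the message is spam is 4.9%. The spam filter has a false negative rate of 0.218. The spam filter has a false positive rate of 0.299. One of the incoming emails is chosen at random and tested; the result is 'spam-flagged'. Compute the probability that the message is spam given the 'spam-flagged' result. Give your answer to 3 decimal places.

P(H | E) ≈ 0.119

Let H be the event that the message is spam. P(H) = 0.049, so P(¬H) = 0.951. With E the 'spam-flagged' result, P(E|H) = 0.782 and P(E|¬H) = 0.299.
P(E) = 0.782·0.049 + 0.299·0.951 = 0.038318 + 0.28435 = 0.32267.
By Bayes' theorem, P(H|E) = 0.038318 / 0.32267 = 0.119.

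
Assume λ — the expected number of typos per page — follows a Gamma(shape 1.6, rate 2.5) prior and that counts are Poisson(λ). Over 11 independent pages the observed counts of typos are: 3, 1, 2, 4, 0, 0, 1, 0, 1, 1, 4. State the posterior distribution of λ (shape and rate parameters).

Total count ∑xᵢ = 17 over n = 11 pages.
Gamma is conjugate to the Poisson likelihood: posterior is Gamma(shape = 1.6+17 = 18.6, rate = 2.5+11 = 13.5).

Posterior: Gamma(shape=18.6, rate=13.5)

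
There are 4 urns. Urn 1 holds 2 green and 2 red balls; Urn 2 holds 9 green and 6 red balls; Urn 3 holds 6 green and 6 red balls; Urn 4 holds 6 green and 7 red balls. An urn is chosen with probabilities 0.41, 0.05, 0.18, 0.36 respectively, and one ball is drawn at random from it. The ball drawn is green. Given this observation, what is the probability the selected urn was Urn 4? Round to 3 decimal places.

Posterior probability ≈ 0.338

Tabulate prior·likelihood by source: [1] prior 0.41, lik 0.5, product 0.2050; [2] prior 0.05, lik 0.6, product 0.03000; [3] prior 0.18, lik 0.5, product 0.09000; [4] prior 0.36, lik 0.4615, product 0.1662.
Normalizing constant = 0.49115; the posterior for Urn 4 is its product over the sum, 0.1662/0.49115 = 0.338.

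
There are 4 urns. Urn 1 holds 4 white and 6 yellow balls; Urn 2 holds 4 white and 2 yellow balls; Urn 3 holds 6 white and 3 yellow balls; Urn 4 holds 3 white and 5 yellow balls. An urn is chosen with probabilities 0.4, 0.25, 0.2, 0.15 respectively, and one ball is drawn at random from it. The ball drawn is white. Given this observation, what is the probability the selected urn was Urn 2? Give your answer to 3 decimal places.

Posterior probability ≈ 0.323

Tabulate prior·likelihood by source: [1] prior 0.4, lik 0.4, product 0.1600; [2] prior 0.25, lik 0.6667, product 0.1667; [3] prior 0.2, lik 0.6667, product 0.1333; [4] prior 0.15, lik 0.375, product 0.05625.
Normalizing constant = 0.51625; the posterior for Urn 2 is its product over the sum, 0.1667/0.51625 = 0.323.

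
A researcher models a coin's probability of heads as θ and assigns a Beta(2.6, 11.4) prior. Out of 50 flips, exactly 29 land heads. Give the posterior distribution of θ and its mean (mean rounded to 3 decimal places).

Posterior: Beta(31.6, 32.4); mean ≈ 0.494

The binomial likelihood is conjugate to the Beta prior: with 29 successes and 21 failures, the posterior is Beta(2.6+29, 11.4+21) = Beta(31.6, 32.4).
E[θ | data] = 31.6/(31.6+32.4) = 0.494.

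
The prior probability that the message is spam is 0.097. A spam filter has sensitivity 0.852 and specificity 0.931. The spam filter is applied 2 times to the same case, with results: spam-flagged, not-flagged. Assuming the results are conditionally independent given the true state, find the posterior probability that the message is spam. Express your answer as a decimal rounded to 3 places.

Posterior P(H) ≈ 0.174

With H the event that the message is spam, the joint likelihood of the observed sequence is P(data|H) = 0.852·0.148 = 0.12610 and P(data|¬H) = 0.069·0.931 = 0.064239.
Bayes: P(H|data) = 0.097·0.12610 / (0.097·0.12610 + 0.903·0.064239) = 0.012231/0.070239 = 0.1741.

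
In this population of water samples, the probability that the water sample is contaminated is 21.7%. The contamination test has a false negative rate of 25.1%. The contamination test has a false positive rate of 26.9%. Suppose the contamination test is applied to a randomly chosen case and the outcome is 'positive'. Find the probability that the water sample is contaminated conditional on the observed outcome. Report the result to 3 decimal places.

P(H | E) ≈ 0.436

Let H be the event that the water sample is contaminated. P(H) = 0.217, so P(¬H) = 0.783. With E the 'positive' result, P(E|H) = 0.749 and P(E|¬H) = 0.269.
P(E) = 0.749·0.217 + 0.269·0.783 = 0.16253 + 0.21063 = 0.37316.
By Bayes' theorem, P(H|E) = 0.16253 / 0.37316 = 0.436.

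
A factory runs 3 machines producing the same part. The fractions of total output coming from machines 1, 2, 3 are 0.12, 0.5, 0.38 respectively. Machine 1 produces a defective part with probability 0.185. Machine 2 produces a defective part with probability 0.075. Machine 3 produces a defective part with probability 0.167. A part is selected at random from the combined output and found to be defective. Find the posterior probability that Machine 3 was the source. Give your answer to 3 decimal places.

P(defective|M1) = 0.185; P(defective|M2) = 0.075; P(defective|M3) = 0.167.
Prior × likelihood for each source: 0.12·0.185=0.02220, 0.5·0.075=0.03750, 0.38·0.167=0.06346. Summing gives P(defective) = 0.12316.
P(Machine 3 | defective) = 0.06346 / 0.12316 = 0.515.

Posterior probability ≈ 0.515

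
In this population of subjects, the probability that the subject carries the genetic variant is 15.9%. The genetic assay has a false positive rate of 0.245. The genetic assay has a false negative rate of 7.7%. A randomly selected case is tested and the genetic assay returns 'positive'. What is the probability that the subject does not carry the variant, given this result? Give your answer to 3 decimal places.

P(¬H | E) ≈ 0.584

Let H be the event that the subject carries the genetic variant. P(H) = 0.159, so P(¬H) = 0.841. With E the 'positive' result, P(E|H) = 0.923 and P(E|¬H) = 0.245.
P(E) = 0.923·0.159 + 0.245·0.841 = 0.14676 + 0.20604 = 0.35280.
By Bayes' theorem, P(H|E) = 0.14676 / 0.35280 = 0.416. Hence P(¬H|E) = 1 − 0.416 = 0.584.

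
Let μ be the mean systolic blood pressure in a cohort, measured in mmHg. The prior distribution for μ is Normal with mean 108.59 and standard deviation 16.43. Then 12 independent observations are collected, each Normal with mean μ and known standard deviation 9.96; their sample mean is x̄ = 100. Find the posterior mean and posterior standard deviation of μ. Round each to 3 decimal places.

Posterior mean ≈ 100.255; posterior SD ≈ 2.832

With known σ, the Normal prior is conjugate. Weight on the data is w = (n/σ²)/(n/σ² + 1/τ₀²) = 0.120966/(0.120966+0.00370446) = 0.97029.
Posterior mean = w·x̄ + (1−w)·μ₀ = 0.97029·100 + 0.029714·108.59 = 100.255. Posterior variance = 1/(0.120966+0.00370446) = 8.02116, so SD = 2.832.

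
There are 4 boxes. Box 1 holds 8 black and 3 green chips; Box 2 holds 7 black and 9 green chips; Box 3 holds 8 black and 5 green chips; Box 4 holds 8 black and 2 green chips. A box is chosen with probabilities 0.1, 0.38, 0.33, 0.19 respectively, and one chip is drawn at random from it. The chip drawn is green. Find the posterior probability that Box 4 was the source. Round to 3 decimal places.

Posterior probability ≈ 0.094

Tabulate prior·likelihood by source: [1] prior 0.1, lik 0.2727, product 0.02727; [2] prior 0.38, lik 0.5625, product 0.2137; [3] prior 0.33, lik 0.3846, product 0.1269; [4] prior 0.19, lik 0.2, product 0.03800.
Normalizing constant = 0.40595; the posterior for Box 4 is its product over the sum, 0.03800/0.40595 = 0.094.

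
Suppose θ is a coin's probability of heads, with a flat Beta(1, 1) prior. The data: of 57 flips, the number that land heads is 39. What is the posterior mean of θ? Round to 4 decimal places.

Observing 39 successes and 18 failures updates Beta(1, 1) by adding the success and failure counts to the two shape parameters: α = 1+39 = 40, β = 1+18 = 19.
Posterior mean = α/(α+β) = 40/59 = 0.6780.

Posterior mean ≈ 0.6780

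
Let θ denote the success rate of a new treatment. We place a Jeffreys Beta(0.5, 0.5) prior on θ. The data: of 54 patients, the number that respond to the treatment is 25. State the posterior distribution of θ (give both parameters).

The binomial likelihood is conjugate to the Beta prior: with 25 successes and 29 failures, the posterior is Beta(0.5+25, 0.5+29) = Beta(25.5, 29.5).

Posterior: Beta(25.5, 29.5)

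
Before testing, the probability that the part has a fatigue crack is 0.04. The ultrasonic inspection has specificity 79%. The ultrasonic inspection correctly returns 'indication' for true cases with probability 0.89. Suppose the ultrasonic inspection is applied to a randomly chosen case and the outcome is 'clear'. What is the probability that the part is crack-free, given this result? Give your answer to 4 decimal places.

Write H for 'the part has a fatigue crack'. Prior odds H:¬H = 0.04/0.96 = 0.041667. For the 'clear' outcome, the likelihood ratio is 0.11/0.79 = 0.13924.
Posterior odds = 0.041667 × 0.13924 = 0.0058017, so P(H|E) = 0.0058017/(1+0.0058017) = 0.0058. Then P(¬H|E) = 1 − 0.0058 = 0.9942.

P(¬H | E) ≈ 0.9942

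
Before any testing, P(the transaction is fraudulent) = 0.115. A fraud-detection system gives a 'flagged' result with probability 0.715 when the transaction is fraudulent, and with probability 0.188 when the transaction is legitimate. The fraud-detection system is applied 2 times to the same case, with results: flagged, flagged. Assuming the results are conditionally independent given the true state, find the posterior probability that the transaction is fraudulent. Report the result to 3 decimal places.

Posterior P(H) ≈ 0.653

With H the event that the transaction is fraudulent, the joint likelihood of the observed sequence is P(data|H) = 0.715·0.715 = 0.51122 and P(data|¬H) = 0.188·0.188 = 0.035344.
Bayes: P(H|data) = 0.115·0.51122 / (0.115·0.51122 + 0.885·0.035344) = 0.058791/0.090070 = 0.6527.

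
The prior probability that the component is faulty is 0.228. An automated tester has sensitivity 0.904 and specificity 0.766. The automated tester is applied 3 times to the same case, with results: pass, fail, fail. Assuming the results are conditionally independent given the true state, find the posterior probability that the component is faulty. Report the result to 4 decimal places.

Let H be the event that the component is faulty; start with P(H) = 0.228. P('fail'|H) = 0.904, P('fail'|¬H) = 0.234.
Update on result 1 ('pass'): P(H) ← 0.096·0.2280 / (0.096·0.2280 + 0.766·0.7720) = 0.021888/0.61324 = 0.0357.
Update on result 2 ('fail'): P(H) ← 0.904·0.0357 / (0.904·0.0357 + 0.234·0.9643) = 0.032266/0.25791 = 0.1251.
Update on result 3 ('fail'): P(H) ← 0.904·0.1251 / (0.904·0.1251 + 0.234·0.8749) = 0.11309/0.31782 = 0.3558.

Posterior P(H) ≈ 0.3558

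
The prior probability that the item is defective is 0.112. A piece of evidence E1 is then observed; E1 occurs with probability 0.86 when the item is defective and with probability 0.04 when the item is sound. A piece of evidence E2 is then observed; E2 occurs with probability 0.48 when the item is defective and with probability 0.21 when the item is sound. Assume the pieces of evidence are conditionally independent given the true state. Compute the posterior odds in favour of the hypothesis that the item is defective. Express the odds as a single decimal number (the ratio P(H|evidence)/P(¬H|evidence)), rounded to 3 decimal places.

Posterior odds ≈ 6.198

Prior odds = 0.112/(1−0.112) = 0.12613. In log-odds, ln(0.12613) = -2.0705.
Add log likelihood ratios: ln(21.500) + ln(2.2857) = 3.8947.
Posterior log-odds = 1.8243, so posterior odds = exp(1.8243) = 6.1982.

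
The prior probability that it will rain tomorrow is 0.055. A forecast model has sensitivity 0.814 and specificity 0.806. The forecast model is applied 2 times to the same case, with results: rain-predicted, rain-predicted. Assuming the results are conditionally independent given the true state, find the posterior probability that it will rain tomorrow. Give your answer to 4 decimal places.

Let H be the event that it will rain tomorrow; start with P(H) = 0.055. P('rain-predicted'|H) = 0.814, P('rain-predicted'|¬H) = 0.194.
Update on result 1 ('rain-predicted'): P(H) ← 0.814·0.0550 / (0.814·0.0550 + 0.194·0.9450) = 0.044770/0.22810 = 0.1963.
Update on result 2 ('rain-predicted'): P(H) ← 0.814·0.1963 / (0.814·0.1963 + 0.194·0.8037) = 0.15977/0.31569 = 0.5061.

Posterior P(H) ≈ 0.5061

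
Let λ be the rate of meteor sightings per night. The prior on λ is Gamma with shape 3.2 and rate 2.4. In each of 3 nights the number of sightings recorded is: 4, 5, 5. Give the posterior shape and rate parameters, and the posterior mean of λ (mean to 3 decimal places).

Posterior: Gamma(shape=17.2, rate=5.4); mean ≈ 3.185

Total count ∑xᵢ = 14 over n = 3 nights.
Gamma is conjugate to the Poisson likelihood: posterior is Gamma(shape = 3.2+14 = 17.2, rate = 2.4+3 = 5.4).
Posterior mean = shape/rate = 17.2/5.4 = 3.185.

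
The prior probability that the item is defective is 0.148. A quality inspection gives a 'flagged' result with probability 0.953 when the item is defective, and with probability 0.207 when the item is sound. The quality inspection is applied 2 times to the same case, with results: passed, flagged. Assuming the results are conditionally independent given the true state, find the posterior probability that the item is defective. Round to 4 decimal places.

Posterior P(H) ≈ 0.0453

With H the event that the item is defective, the joint likelihood of the observed sequence is P(data|H) = 0.047·0.953 = 0.044791 and P(data|¬H) = 0.793·0.207 = 0.16415.
Bayes: P(H|data) = 0.148·0.044791 / (0.148·0.044791 + 0.852·0.16415) = 0.0066291/0.14649 = 0.0453.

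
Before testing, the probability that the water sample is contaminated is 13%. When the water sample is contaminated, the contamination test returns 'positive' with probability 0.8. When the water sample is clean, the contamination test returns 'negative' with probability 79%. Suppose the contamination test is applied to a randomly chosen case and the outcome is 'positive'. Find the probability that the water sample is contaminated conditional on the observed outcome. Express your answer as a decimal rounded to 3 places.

Write H for 'the water sample is contaminated'. Prior odds H:¬H = 0.13/0.87 = 0.14943. For the 'positive' outcome, the likelihood ratio is 0.8/0.21 = 3.8095.
Posterior odds = 0.14943 × 3.8095 = 0.56924, so P(H|E) = 0.56924/(1+0.56924) = 0.363.

P(H | E) ≈ 0.363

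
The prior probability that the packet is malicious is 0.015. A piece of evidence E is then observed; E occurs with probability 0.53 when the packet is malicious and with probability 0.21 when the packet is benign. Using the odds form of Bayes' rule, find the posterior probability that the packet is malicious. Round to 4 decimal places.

Posterior probability ≈ 0.0370

Prior odds = 0.015/(1−0.015) = 0.015228. In log-odds, ln(0.015228) = -4.1846.
Add log likelihood ratio: ln(2.5238) = 0.92577.
Posterior log-odds = -3.2588, so posterior odds = exp(-3.2588) = 0.038434. Converting, P(H|E) = 0.038434/1.0384 = 0.0370.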